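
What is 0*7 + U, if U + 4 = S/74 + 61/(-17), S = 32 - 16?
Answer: -4637/629 ≈ -7.3720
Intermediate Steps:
S = 16
U = -4637/629 (U = -4 + (16/74 + 61/(-17)) = -4 + (16*(1/74) + 61*(-1/17)) = -4 + (8/37 - 61/17) = -4 - 2121/629 = -4637/629 ≈ -7.3720)
0*7 + U = 0*7 - 4637/629 = 0 - 4637/629 = -4637/629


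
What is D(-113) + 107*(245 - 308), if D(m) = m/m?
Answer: -6740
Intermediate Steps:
D(m) = 1
D(-113) + 107*(245 - 308) = 1 + 107*(245 - 308) = 1 + 107*(-63) = 1 - 6741 = -6740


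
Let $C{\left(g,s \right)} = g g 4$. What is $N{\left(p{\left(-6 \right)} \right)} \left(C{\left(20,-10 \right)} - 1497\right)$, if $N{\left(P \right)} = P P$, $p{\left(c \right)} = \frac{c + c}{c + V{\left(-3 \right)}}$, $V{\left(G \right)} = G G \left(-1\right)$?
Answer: $\frac{1648}{25} \approx 65.92$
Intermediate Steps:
$C{\left(g,s \right)} = 4 g^{2}$ ($C{\left(g,s \right)} = g^{2} \cdot 4 = 4 g^{2}$)
$V{\left(G \right)} = - G^{2}$ ($V{\left(G \right)} = G^{2} \left(-1\right) = - G^{2}$)
$p{\left(c \right)} = \frac{2 c}{-9 + c}$ ($p{\left(c \right)} = \frac{c + c}{c - \left(-3\right)^{2}} = \frac{2 c}{c - 9} = \frac{2 c}{-9 + c}$)
$N{\left(P \right)} = P^{2}$
$N{\left(p{\left(-6 \right)} \right)} \left(C{\left(20,-10 \right)} - 1497\right) = \left(2 \left(-6\right) \frac{1}{-9 - 6}\right)^{2} \left(4 \cdot 20^{2} - 1497\right) = \left(2 \left(-6\right) \frac{1}{-15}\right)^{2} \left(4 \cdot 400 - 1497\right) = \left(2 \left(-6\right) \left(- \frac{1}{15}\right)\right)^{2} \left(1600 - 1497\right) = \left(\frac{4}{5}\right)^{2} \cdot 103 = \frac{16}{25} \cdot 103 = \frac{1648}{25}$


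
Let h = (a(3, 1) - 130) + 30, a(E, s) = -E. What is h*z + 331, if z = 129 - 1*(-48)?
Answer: -17900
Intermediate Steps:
z = 177 (z = 129 + 48 = 177)
h = -103 (h = (-1*3 - 130) + 30 = (-3 - 130) + 30 = -133 + 30 = -103)
h*z + 331 = -103*177 + 331 = -18231 + 331 = -17900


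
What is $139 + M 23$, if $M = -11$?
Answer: $-114$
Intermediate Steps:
$139 + M 23 = 139 - 253 = -114$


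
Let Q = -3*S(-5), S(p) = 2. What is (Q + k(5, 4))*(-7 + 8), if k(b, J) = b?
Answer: -1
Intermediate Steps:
Q = -6 (Q = -3*2 = -6)
(Q + k(5, 4))*(-7 + 8) = (-6 + 5)*(-7 + 8) = -1*1 = -1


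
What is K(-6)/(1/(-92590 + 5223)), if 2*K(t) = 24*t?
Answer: 6290424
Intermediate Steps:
K(t) = 12*t (K(t) = (24*t)/2 = 12*t)
K(-6)/(1/(-92590 + 5223)) = (12*(-6))/(1/(-92590 + 5223)) = -72/(1/(-87367)) = -72/(-1/87367) = -72*(-87367) = 6290424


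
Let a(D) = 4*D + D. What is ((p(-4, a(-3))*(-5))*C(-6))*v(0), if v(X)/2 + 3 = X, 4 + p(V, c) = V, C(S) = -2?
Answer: 480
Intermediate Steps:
a(D) = 5*D
p(V, c) = -4 + V
v(X) = -6 + 2*X
((p(-4, a(-3))*(-5))*C(-6))*v(0) = (((-4 - 4)*(-5))*(-2))*(-6 + 2*0) = (-8*(-5)*(-2))*(-6 + 0) = (40*(-2))*(-6) = -80*(-6) = 480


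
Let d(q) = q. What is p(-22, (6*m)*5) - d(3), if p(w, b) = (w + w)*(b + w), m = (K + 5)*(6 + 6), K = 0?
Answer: -78235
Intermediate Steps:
m = 60 (m = (0 + 5)*(6 + 6) = 5*12 = 60)
p(w, b) = 2*w*(b + w) (p(w, b) = (2*w)*(b + w) = 2*w*(b + w))
p(-22, (6*m)*5) - d(3) = 2*(-22)*((6*60)*5 - 22) - 1*3 = 2*(-22)*(360*5 - 22) - 3 = 2*(-22)*(1800 - 22) - 3 = 2*(-22)*1778 - 3 = -78232 - 3 = -78235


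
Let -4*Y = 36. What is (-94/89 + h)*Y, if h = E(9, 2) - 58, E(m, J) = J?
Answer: 45702/89 ≈ 513.51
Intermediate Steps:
Y = -9 (Y = -1/4*36 = -9)
h = -56 (h = 2 - 58 = -56)
(-94/89 + h)*Y = (-94/89 - 56)*(-9) = -5078/89*(-9) = 45702/89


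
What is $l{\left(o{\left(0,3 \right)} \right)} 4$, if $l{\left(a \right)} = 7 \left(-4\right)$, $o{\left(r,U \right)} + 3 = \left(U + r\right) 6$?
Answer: $-112$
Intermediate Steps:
$o{\left(r,U \right)} = -3 + 6 U + 6 r$ ($o{\left(r,U \right)} = -3 + \left(U + r\right) 6 = -3 + \left(6 U + 6 r\right) = -3 + 6 U + 6 r$)
$l{\left(a \right)} = -28$
$l{\left(o{\left(0,3 \right)} \right)} 4 = \left(-28\right) 4 = -112$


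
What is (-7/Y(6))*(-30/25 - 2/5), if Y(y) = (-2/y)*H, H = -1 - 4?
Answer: 168/25 ≈ 6.7200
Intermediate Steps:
H = -5
Y(y) = 10/y (Y(y) = -2/y*(-5) = 10/y)
(-7/Y(6))*(-30/25 - 2/5) = (-7/(10/6))*(-30/25 - 2/5) = (-7/(10*(1/6)))*(-30*1/25 - 2*1/5) = (-7/5/3)*(-6/5 - 2/5) = -7*3/5*(-8/5) = -21/5*(-8/5) = 168/25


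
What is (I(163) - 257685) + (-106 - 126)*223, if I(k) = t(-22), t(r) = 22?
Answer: -309399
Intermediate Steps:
I(k) = 22
(I(163) - 257685) + (-106 - 126)*223 = (22 - 257685) + (-106 - 126)*223 = -257663 - 232*223 = -257663 - 51736 = -309399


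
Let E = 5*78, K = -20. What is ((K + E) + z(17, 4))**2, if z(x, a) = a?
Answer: 139876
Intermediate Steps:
E = 390
((K + E) + z(17, 4))**2 = ((-20 + 390) + 4)**2 = (370 + 4)**2 = 374**2 = 139876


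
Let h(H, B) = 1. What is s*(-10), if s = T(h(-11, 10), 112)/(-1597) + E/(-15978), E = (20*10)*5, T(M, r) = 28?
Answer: 10221920/12758433 ≈ 0.80119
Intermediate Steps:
E = 1000 (E = 200*5 = 1000)
s = -1022192/12758433 (s = 28/(-1597) + 1000/(-15978) = 28*(-1/1597) + 1000*(-1/15978) = -28/1597 - 500/7989 = -1022192/12758433 ≈ -0.080119)
s*(-10) = -1022192/12758433*(-10) = 10221920/12758433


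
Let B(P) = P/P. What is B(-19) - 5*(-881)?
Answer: 4406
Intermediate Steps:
B(P) = 1
B(-19) - 5*(-881) = 1 - 5*(-881) = 1 + 4405 = 4406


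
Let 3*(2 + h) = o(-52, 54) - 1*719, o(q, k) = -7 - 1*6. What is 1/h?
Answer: -1/246 ≈ -0.0040650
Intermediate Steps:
o(q, k) = -13 (o(q, k) = -7 - 6 = -13)
h = -246 (h = -2 + (-13 - 1*719)/3 = -2 + (-13 - 719)/3 = -2 + (⅓)*(-732) = -2 - 244 = -246)
1/h = 1/(-246) = -1/246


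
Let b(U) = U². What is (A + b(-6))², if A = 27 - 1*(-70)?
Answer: 17689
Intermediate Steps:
A = 97 (A = 27 + 70 = 97)
(A + b(-6))² = (97 + (-6)²)² = (97 + 36)² = 133² = 17689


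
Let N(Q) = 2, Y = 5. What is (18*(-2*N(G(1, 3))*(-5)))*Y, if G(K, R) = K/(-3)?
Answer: 1800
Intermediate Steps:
G(K, R) = -K/3 (G(K, R) = K*(-1/3) = -K/3)
(18*(-2*N(G(1, 3))*(-5)))*Y = (18*(-2*2*(-5)))*5 = (18*(-4*(-5)))*5 = (18*20)*5 = 360*5 = 1800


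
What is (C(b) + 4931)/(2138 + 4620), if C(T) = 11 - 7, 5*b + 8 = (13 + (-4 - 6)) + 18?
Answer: 4935/6758 ≈ 0.73025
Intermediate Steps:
b = 13/5 (b = -8/5 + ((13 + (-4 - 6)) + 18)/5 = -8/5 + ((13 - 10) + 18)/5 = -8/5 + (3 + 18)/5 = -8/5 + (⅕)*21 = -8/5 + 21/5 = 13/5 ≈ 2.6000)
C(T) = 4
(C(b) + 4931)/(2138 + 4620) = (4 + 4931)/(2138 + 4620) = 4935/6758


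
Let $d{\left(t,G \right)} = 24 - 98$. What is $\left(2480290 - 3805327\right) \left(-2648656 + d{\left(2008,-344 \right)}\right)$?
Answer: $3509665253010$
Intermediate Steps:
$d{\left(t,G \right)} = -74$ ($d{\left(t,G \right)} = 24 - 98 = -74$)
$\left(2480290 - 3805327\right) \left(-2648656 + d{\left(2008,-344 \right)}\right) = \left(2480290 - 3805327\right) \left(-2648656 - 74\right) = \left(-1325037\right) \left(-2648730\right) = 3509665253010$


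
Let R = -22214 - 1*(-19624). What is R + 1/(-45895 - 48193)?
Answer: -243687921/94088 ≈ -2590.0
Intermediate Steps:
R = -2590 (R = -22214 + 19624 = -2590)
R + 1/(-45895 - 48193) = -2590 + 1/(-45895 - 48193) = -2590 + 1/(-94088) = -2590 - 1/94088 = -243687921/94088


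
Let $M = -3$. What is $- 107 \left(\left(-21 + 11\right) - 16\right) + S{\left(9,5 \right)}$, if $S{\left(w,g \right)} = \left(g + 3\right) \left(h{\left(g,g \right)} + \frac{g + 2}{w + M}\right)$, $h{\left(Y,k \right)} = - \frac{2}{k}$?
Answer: $\frac{41822}{15} \approx 2788.1$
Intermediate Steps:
$S{\left(w,g \right)} = \left(3 + g\right) \left(- \frac{2}{g} + \frac{2 + g}{-3 + w}\right)$ ($S{\left(w,g \right)} = \left(g + 3\right) \left(- \frac{2}{g} + \frac{g + 2}{w - 3}\right) = \left(3 + g\right) \left(- \frac{2}{g} + \frac{2 + g}{-3 + w}\right)$)
$- 107 \left(\left(-21 + 11\right) - 16\right) + S{\left(9,5 \right)} = - 107 \left(\left(-21 + 11\right) - 16\right) + \frac{18 - 54 + 5 \left(12 + 5^{2} - 18 + 5 \cdot 5\right)}{5 \left(-3 + 9\right)} = - 107 \left(-10 - 16\right) + \frac{18 - 54 + 5 \left(12 + 25 - 18 + 25\right)}{5 \cdot 6} = \left(-107\right) \left(-26\right) + \frac{1}{5} \cdot \frac{1}{6} \left(18 - 54 + 5 \cdot 44\right) = 2782 + \frac{1}{5} \cdot \frac{1}{6} \left(18 - 54 + 220\right) = 2782 + \frac{1}{5} \cdot \frac{1}{6} \cdot 184 = 2782 + \frac{92}{15} = \frac{41822}{15}$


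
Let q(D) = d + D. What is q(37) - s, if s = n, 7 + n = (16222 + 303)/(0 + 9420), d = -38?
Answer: 7999/1884 ≈ 4.2458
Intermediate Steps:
n = -9883/1884 (n = -7 + (16222 + 303)/(0 + 9420) = -7 + 16525/9420 = -7 + 16525*(1/9420) = -7 + 3305/1884 = -9883/1884 ≈ -5.2458)
s = -9883/1884 ≈ -5.2458
q(D) = -38 + D
q(37) - s = (-38 + 37) - 1*(-9883/1884) = -1 + 9883/1884 = 7999/1884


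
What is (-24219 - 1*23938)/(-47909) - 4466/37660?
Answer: 114259359/128875210 ≈ 0.88659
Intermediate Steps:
(-24219 - 1*23938)/(-47909) - 4466/37660 = (-24219 - 23938)*(-1/47909) - 4466*1/37660 = -48157*(-1/47909) - 319/2690 = 48157/47909 - 319/2690 = 114259359/128875210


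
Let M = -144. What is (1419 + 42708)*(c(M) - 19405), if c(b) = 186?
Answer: -848076813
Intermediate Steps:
(1419 + 42708)*(c(M) - 19405) = (1419 + 42708)*(186 - 19405) = 44127*(-19219) = -848076813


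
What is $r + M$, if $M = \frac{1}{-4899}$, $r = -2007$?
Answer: $- \frac{9832294}{4899} \approx -2007.0$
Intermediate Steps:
$M = - \frac{1}{4899} \approx -0.00020412$
$r + M = -2007 - \frac{1}{4899} = - \frac{9832294}{4899}$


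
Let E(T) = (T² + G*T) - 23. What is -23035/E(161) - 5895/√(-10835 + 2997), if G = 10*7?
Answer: -23035/37168 + 5895*I*√7838/7838 ≈ -0.61975 + 66.586*I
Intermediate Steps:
G = 70
E(T) = -23 + T² + 70*T (E(T) = (T² + 70*T) - 23 = -23 + T² + 70*T)
-23035/E(161) - 5895/√(-10835 + 2997) = -23035/(-23 + 161² + 70*161) - 5895/√(-10835 + 2997) = -23035/(-23 + 25921 + 11270) - 5895*(-I*√7838/7838) = -23035/37168 - 5895*(-I*√7838/7838) = -23035*1/37168 - (-5895)*I*√7838/7838 = -23035/37168 + 5895*I*√7838/7838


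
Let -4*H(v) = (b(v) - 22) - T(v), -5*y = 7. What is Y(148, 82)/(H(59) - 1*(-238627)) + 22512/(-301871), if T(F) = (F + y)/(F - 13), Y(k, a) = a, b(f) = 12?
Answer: -1229874613724/16568146667447 ≈ -0.074231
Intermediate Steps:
y = -7/5 (y = -⅕*7 = -7/5 ≈ -1.4000)
T(F) = (-7/5 + F)/(-13 + F) (T(F) = (F - 7/5)/(F - 13) = (-7/5 + F)/(-13 + F))
H(v) = 5/2 + (-7/5 + v)/(4*(-13 + v)) (H(v) = -((12 - 22) - (-7/5 + v)/(-13 + v))/4 = -(-10 - (-7/5 + v)/(-13 + v))/4 = 5/2 + (-7/5 + v)/(4*(-13 + v)))
Y(148, 82)/(H(59) - 1*(-238627)) + 22512/(-301871) = 82/((-657 + 55*59)/(20*(-13 + 59)) - 1*(-238627)) + 22512/(-301871) = 82/((1/20)*(-657 + 3245)/46 + 238627) + 22512*(-1/301871) = 82/((1/20)*(1/46)*2588 + 238627) - 22512/301871 = 82/(647/230 + 238627) - 22512/301871 = 82/(54884857/230) - 22512/301871 = 82*(230/54884857) - 22512/301871 = 18860/54884857 - 22512/301871 = -1229874613724/16568146667447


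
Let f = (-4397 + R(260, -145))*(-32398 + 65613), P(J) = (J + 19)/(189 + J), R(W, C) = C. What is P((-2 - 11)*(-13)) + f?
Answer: -27004392776/179 ≈ -1.5086e+8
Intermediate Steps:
P(J) = (19 + J)/(189 + J)
f = -150862530 (f = (-4397 - 145)*(-32398 + 65613) = -4542*33215 = -150862530)
P((-2 - 11)*(-13)) + f = (19 + (-2 - 11)*(-13))/(189 + (-2 - 11)*(-13)) - 150862530 = (19 - 13*(-13))/(189 - 13*(-13)) - 150862530 = (19 + 169)/(189 + 169) - 150862530 = 188/358 - 150862530 = (1/358)*188 - 150862530 = 94/179 - 150862530 = -27004392776/179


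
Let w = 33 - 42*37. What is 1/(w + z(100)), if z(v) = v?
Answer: -1/1421 ≈ -0.00070373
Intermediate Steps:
w = -1521 (w = 33 - 1554 = -1521)
1/(w + z(100)) = 1/(-1521 + 100) = 1/(-1421) = -1/1421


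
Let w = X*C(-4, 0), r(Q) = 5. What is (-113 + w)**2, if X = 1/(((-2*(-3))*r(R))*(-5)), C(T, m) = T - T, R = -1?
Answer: 12769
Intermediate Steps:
C(T, m) = 0
X = -1/150 (X = 1/((-2*(-3)*5)*(-5)) = 1/((6*5)*(-5)) = 1/(30*(-5)) = 1/(-150) = -1/150 ≈ -0.0066667)
w = 0 (w = -1/150*0 = 0)
(-113 + w)**2 = (-113 + 0)**2 = (-113)**2 = 12769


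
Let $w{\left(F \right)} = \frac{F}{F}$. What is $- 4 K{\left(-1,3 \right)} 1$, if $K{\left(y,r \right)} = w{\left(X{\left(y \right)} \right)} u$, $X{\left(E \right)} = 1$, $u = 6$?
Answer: $-24$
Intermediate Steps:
$w{\left(F \right)} = 1$
$K{\left(y,r \right)} = 6$ ($K{\left(y,r \right)} = 1 \cdot 6 = 6$)
$- 4 K{\left(-1,3 \right)} 1 = \left(-4\right) 6 \cdot 1 = \left(-24\right) 1 = -24$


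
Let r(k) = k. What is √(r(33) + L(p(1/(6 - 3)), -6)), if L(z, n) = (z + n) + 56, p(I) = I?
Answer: 5*√30/3 ≈ 9.1287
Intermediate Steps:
L(z, n) = 56 + n + z (L(z, n) = (n + z) + 56 = 56 + n + z)
√(r(33) + L(p(1/(6 - 3)), -6)) = √(33 + (56 - 6 + 1/(6 - 3))) = √(33 + (56 - 6 + 1/3)) = √(33 + (56 - 6 + ⅓)) = √(33 + 151/3) = √(250/3) = 5*√30/3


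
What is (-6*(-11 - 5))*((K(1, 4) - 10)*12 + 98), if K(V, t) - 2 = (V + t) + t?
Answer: 10560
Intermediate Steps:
K(V, t) = 2 + V + 2*t (K(V, t) = 2 + ((V + t) + t) = 2 + (V + 2*t) = 2 + V + 2*t)
(-6*(-11 - 5))*((K(1, 4) - 10)*12 + 98) = (-6*(-11 - 5))*(((2 + 1 + 2*4) - 10)*12 + 98) = (-6*(-16))*(((2 + 1 + 8) - 10)*12 + 98) = 96*((11 - 10)*12 + 98) = 96*(1*12 + 98) = 96*(12 + 98) = 96*110 = 10560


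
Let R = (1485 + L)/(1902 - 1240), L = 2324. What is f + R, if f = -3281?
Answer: -2168213/662 ≈ -3275.2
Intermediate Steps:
R = 3809/662 (R = (1485 + 2324)/(1902 - 1240) = 3809/662 ≈ 5.7538)
f + R = -3281 + 3809/662 = -2168213/662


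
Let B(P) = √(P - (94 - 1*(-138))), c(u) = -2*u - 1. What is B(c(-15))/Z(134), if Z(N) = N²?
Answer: I*√203/17956 ≈ 0.00079348*I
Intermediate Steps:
c(u) = -1 - 2*u
B(P) = √(-232 + P) (B(P) = √(P - (94 + 138)) = √(P - 1*232) = √(P - 232) = √(-232 + P))
B(c(-15))/Z(134) = √(-232 + (-1 - 2*(-15)))/(134²) = √(-232 + (-1 + 30))/17956 = √(-232 + 29)*(1/17956) = √(-203)*(1/17956) = (I*√203)*(1/17956) = I*√203/17956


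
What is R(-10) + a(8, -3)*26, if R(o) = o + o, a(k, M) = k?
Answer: 188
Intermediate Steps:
R(o) = 2*o
R(-10) + a(8, -3)*26 = 2*(-10) + 8*26 = -20 + 208 = 188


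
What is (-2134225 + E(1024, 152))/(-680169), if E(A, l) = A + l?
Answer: 2133049/680169 ≈ 3.1361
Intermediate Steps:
(-2134225 + E(1024, 152))/(-680169) = (-2134225 + (1024 + 152))/(-680169) = (-2134225 + 1176)*(-1/680169) = -2133049*(-1/680169) = 2133049/680169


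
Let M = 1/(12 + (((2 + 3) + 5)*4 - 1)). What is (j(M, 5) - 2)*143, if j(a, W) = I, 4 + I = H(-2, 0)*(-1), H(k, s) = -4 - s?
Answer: -286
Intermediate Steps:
M = 1/51 (M = 1/(12 + ((5 + 5)*4 - 1)) = 1/(12 + (10*4 - 1)) = 1/(12 + (40 - 1)) = 1/(12 + 39) = 1/51 ≈ 0.019608)
I = 0 (I = -4 + (-4 - 1*0)*(-1) = -4 + (-4 + 0)*(-1) = -4 - 4*(-1) = -4 + 4 = 0)
j(a, W) = 0
(j(M, 5) - 2)*143 = (0 - 2)*143 = -2*143 = -286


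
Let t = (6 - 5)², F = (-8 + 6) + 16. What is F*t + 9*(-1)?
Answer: 5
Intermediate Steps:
F = 14 (F = -2 + 16 = 14)
t = 1 (t = 1² = 1)
F*t + 9*(-1) = 14*1 + 9*(-1) = 14 - 9 = 5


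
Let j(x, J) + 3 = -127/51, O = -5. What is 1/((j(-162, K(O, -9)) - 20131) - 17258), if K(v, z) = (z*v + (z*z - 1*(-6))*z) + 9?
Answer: -51/1907119 ≈ -2.6742e-5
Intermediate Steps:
K(v, z) = 9 + v*z + z*(6 + z**2) (K(v, z) = (v*z + (z**2 + 6)*z) + 9 = (v*z + (6 + z**2)*z) + 9 = (v*z + z*(6 + z**2)) + 9 = 9 + v*z + z*(6 + z**2))
j(x, J) = -280/51 (j(x, J) = -3 - 127/51 = -280/51)
1/((j(-162, K(O, -9)) - 20131) - 17258) = 1/((-280/51 - 20131) - 17258) = 1/(-1026961/51 - 17258) = 1/(-1907119/51) = -51/1907119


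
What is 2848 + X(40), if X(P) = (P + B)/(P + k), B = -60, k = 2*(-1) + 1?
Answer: 111052/39 ≈ 2847.5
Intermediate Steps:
k = -1 (k = -2 + 1 = -1)
X(P) = (-60 + P)/(-1 + P) (X(P) = (P - 60)/(P - 1) = (-60 + P)/(-1 + P))
2848 + X(40) = 2848 + (-60 + 40)/(-1 + 40) = 2848 - 20/39 = 111052/39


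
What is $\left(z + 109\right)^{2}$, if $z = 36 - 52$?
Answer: $8649$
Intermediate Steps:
$z = -16$
$\left(z + 109\right)^{2} = \left(-16 + 109\right)^{2} = 93^{2} = 8649$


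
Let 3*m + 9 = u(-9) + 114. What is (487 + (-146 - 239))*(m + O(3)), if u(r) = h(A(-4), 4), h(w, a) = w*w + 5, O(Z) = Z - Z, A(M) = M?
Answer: 4284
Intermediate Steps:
O(Z) = 0
h(w, a) = 5 + w² (h(w, a) = w² + 5 = 5 + w²)
u(r) = 21 (u(r) = 5 + (-4)² = 5 + 16 = 21)
m = 42 (m = -3 + (21 + 114)/3 = -3 + (⅓)*135 = -3 + 45 = 42)
(487 + (-146 - 239))*(m + O(3)) = (487 + (-146 - 239))*(42 + 0) = (487 - 385)*42 = 102*42 = 4284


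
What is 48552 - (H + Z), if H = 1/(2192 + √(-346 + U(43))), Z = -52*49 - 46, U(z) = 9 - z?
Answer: 61442251858/1201311 + I*√95/2402622 ≈ 51146.0 + 4.0567e-6*I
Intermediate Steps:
Z = -2594 (Z = -2548 - 46 = -2594)
H = 1/(2192 + 2*I*√95) (H = 1/(2192 + √(-346 + (9 - 1*43))) = 1/(2192 + √(-346 + (9 - 43))) = 1/(2192 + √(-346 - 34)) = 1/(2192 + √(-380)) = 1/(2192 + 2*I*√95) ≈ 0.00045617 - 4.057e-6*I)
48552 - (H + Z) = 48552 - ((548/1201311 - I*√95/2402622) - 2594) = 48552 - (-3116200186/1201311 - I*√95/2402622) = 48552 + (3116200186/1201311 + I*√95/2402622) = 61442251858/1201311 + I*√95/2402622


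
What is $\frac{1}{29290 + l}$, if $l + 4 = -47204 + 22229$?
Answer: $\frac{1}{4311} \approx 0.00023196$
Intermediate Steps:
$l = -24979$ ($l = -4 + \left(-47204 + 22229\right) = -4 - 24975 = -24979$)
$\frac{1}{29290 + l} = \frac{1}{29290 - 24979} = \frac{1}{4311}$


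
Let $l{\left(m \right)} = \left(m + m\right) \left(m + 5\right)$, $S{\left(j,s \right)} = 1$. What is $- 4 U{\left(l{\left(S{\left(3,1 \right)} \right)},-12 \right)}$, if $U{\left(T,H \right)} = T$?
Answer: $-48$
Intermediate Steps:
$l{\left(m \right)} = 2 m \left(5 + m\right)$
$- 4 U{\left(l{\left(S{\left(3,1 \right)} \right)},-12 \right)} = - 4 \cdot 2 \cdot 1 \left(5 + 1\right) = - 4 \cdot 2 \cdot 1 \cdot 6 = \left(-4\right) 12 = -48$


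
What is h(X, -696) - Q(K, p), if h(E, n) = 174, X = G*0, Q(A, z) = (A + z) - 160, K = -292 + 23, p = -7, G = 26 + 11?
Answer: 610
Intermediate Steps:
G = 37
K = -269
Q(A, z) = -160 + A + z
X = 0 (X = 37*0 = 0)
h(X, -696) - Q(K, p) = 174 - (-160 - 269 - 7) = 174 - 1*(-436) = 174 + 436 = 610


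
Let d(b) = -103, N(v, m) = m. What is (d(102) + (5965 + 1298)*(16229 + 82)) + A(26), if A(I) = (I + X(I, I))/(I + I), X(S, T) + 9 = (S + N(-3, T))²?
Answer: 6160270601/52 ≈ 1.1847e+8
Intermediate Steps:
X(S, T) = -9 + (S + T)²
A(I) = (-9 + I + 4*I²)/(2*I) (A(I) = (I + (-9 + (I + I)²))/(I + I) = (I + (-9 + (2*I)²))/((2*I)) = (I + (-9 + 4*I²))*(1/(2*I)) = (-9 + I + 4*I²)*(1/(2*I)) = (-9 + I + 4*I²)/(2*I))
(d(102) + (5965 + 1298)*(16229 + 82)) + A(26) = (-103 + (5965 + 1298)*(16229 + 82)) + (½)*(-9 + 26 + 4*26²)/26 = (-103 + 7263*16311) + (½)*(1/26)*(-9 + 26 + 4*676) = (-103 + 118466793) + (½)*(1/26)*(-9 + 26 + 2704) = 118466690 + (½)*(1/26)*2721 = 118466690 + 2721/52 = 6160270601/52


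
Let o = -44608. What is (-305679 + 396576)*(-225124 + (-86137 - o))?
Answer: -24237957741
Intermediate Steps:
(-305679 + 396576)*(-225124 + (-86137 - o)) = (-305679 + 396576)*(-225124 + (-86137 - 1*(-44608))) = 90897*(-225124 + (-86137 + 44608)) = 90897*(-225124 - 41529) = 90897*(-266653) = -24237957741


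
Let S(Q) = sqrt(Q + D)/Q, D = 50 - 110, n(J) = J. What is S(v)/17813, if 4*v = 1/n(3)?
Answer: 2*I*sqrt(2157)/17813 ≈ 0.0052146*I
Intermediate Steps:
D = -60
v = 1/12 (v = (1/4)/3 = (1/4)*(1/3) = 1/12 ≈ 0.083333)
S(Q) = sqrt(-60 + Q)/Q (S(Q) = sqrt(Q - 60)/Q = sqrt(-60 + Q)/Q)
S(v)/17813 = (sqrt(-60 + 1/12)/(1/12))/17813 = (12*sqrt(-719/12))*(1/17813) = (12*(I*sqrt(2157)/6))*(1/17813) = (2*I*sqrt(2157))*(1/17813) = 2*I*sqrt(2157)/17813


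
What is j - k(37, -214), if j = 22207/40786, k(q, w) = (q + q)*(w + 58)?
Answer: 470855791/40786 ≈ 11545.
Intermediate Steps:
k(q, w) = 2*q*(58 + w) (k(q, w) = (2*q)*(58 + w) = 2*q*(58 + w))
j = 22207/40786 (j = 22207*(1/40786) = 22207/40786 ≈ 0.54448)
j - k(37, -214) = 22207/40786 - 2*37*(58 - 214) = 22207/40786 - 2*37*(-156) = 22207/40786 - 1*(-11544) = 22207/40786 + 11544 = 470855791/40786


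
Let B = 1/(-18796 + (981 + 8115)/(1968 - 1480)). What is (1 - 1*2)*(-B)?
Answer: -61/1145419 ≈ -5.3256e-5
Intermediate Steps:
B = -61/1145419 (B = 1/(-18796 + 9096/488) = 1/(-18796 + 9096*(1/488)) = 1/(-18796 + 1137/61) = 1/(-1145419/61) = -61/1145419 ≈ -5.3256e-5)
(1 - 1*2)*(-B) = (1 - 1*2)*(-1*(-61/1145419)) = (1 - 2)*(61/1145419) = -1*61/1145419 = -61/1145419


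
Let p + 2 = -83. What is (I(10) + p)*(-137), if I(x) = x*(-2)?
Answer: 14385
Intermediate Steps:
p = -85 (p = -2 - 83 = -85)
I(x) = -2*x
(I(10) + p)*(-137) = (-2*10 - 85)*(-137) = (-20 - 85)*(-137) = -105*(-137) = 14385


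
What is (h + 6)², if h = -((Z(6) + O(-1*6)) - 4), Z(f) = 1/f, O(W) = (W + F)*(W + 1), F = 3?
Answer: 961/36 ≈ 26.694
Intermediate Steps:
O(W) = (1 + W)*(3 + W) (O(W) = (W + 3)*(W + 1) = (3 + W)*(1 + W) = (1 + W)*(3 + W))
h = -67/6 (h = -((1/6 + (3 + (-1*6)² + 4*(-1*6))) - 4) = -((⅙ + (3 + (-6)² + 4*(-6))) - 4) = -((⅙ + (3 + 36 - 24)) - 4) = -((⅙ + 15) - 4) = -(91/6 - 4) = -1*67/6 = -67/6 ≈ -11.167)
(h + 6)² = (-67/6 + 6)² = (-31/6)² = 961/36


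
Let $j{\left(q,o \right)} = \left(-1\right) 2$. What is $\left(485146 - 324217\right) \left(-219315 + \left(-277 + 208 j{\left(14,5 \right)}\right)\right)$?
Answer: $-35405667432$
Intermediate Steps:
$j{\left(q,o \right)} = -2$
$\left(485146 - 324217\right) \left(-219315 + \left(-277 + 208 j{\left(14,5 \right)}\right)\right) = \left(485146 - 324217\right) \left(-219315 + \left(-277 + 208 \left(-2\right)\right)\right) = 160929 \left(-219315 - 693\right) = 160929 \left(-220008\right) = -35405667432$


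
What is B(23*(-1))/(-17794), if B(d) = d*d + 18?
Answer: -547/17794 ≈ -0.030741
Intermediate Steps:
B(d) = 18 + d² (B(d) = d² + 18 = 18 + d²)
B(23*(-1))/(-17794) = (18 + (23*(-1))²)/(-17794) = (18 + (-23)²)*(-1/17794) = (18 + 529)*(-1/17794) = 547*(-1/17794) = -547/17794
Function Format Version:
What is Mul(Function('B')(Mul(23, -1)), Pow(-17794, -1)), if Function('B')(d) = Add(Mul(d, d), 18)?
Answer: Rational(-547, 17794) ≈ -0.030741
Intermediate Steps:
Function('B')(d) = Add(18, Pow(d, 2)) (Function('B')(d) = Add(Pow(d, 2), 18) = Add(18, Pow(d, 2)))
Mul(Function('B')(Mul(23, -1)), Pow(-17794, -1)) = Mul(Add(18, Pow(Mul(23, -1), 2)), Pow(-17794, -1)) = Mul(Add(18, Pow(-23, 2)), Rational(-1, 17794)) = Mul(Add(18, 529), Rational(-1, 17794)) = Mul(547, Rational(-1, 17794)) = Rational(-547, 17794)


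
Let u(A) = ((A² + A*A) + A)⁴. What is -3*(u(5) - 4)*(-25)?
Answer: 686296575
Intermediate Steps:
u(A) = (A + 2*A²)⁴ (u(A) = ((A² + A²) + A)⁴ = (2*A² + A)⁴ = (A + 2*A²)⁴)
-3*(u(5) - 4)*(-25) = -3*(5⁴*(1 + 2*5)⁴ - 4)*(-25) = -3*(625*(1 + 10)⁴ - 4)*(-25) = -3*(625*11⁴ - 4)*(-25) = -3*(625*14641 - 4)*(-25) = -3*(9150625 - 4)*(-25) = -3*9150621*(-25) = -27451863*(-25) = 686296575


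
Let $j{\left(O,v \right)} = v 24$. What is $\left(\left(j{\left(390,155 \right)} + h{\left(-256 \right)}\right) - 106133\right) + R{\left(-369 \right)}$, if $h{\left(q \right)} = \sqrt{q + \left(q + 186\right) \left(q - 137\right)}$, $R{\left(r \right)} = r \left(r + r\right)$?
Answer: $169909 + \sqrt{27254} \approx 1.7007 \cdot 10^{5}$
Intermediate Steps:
$R{\left(r \right)} = 2 r^{2}$ ($R{\left(r \right)} = r 2 r = 2 r^{2}$)
$h{\left(q \right)} = \sqrt{q + \left(-137 + q\right) \left(186 + q\right)}$ ($h{\left(q \right)} = \sqrt{q + \left(186 + q\right) \left(-137 + q\right)} = \sqrt{q + \left(-137 + q\right) \left(186 + q\right)}$)
$j{\left(O,v \right)} = 24 v$
$\left(\left(j{\left(390,155 \right)} + h{\left(-256 \right)}\right) - 106133\right) + R{\left(-369 \right)} = \left(\left(24 \cdot 155 + \sqrt{-25482 + \left(-256\right)^{2} + 50 \left(-256\right)}\right) - 106133\right) + 2 \left(-369\right)^{2} = \left(\left(3720 + \sqrt{-25482 + 65536 - 12800}\right) - 106133\right) + 2 \cdot 136161 = \left(\left(3720 + \sqrt{27254}\right) - 106133\right) + 272322 = \left(-102413 + \sqrt{27254}\right) + 272322 = 169909 + \sqrt{27254}$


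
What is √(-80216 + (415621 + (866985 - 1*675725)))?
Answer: √526665 ≈ 725.72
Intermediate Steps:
√(-80216 + (415621 + (866985 - 1*675725))) = √(-80216 + (415621 + (866985 - 675725))) = √(-80216 + (415621 + 191260)) = √(-80216 + 606881) = √526665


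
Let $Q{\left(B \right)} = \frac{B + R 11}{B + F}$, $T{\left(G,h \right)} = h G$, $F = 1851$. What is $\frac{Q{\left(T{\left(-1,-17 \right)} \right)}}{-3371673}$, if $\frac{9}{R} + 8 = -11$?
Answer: $- \frac{56}{29916854529} \approx -1.8719 \cdot 10^{-9}$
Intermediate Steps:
$R = - \frac{9}{19}$ ($R = \frac{9}{-8 - 11} = \frac{9}{-19} = 9 \left(- \frac{1}{19}\right) = - \frac{9}{19} \approx -0.47368$)
$T{\left(G,h \right)} = G h$
$Q{\left(B \right)} = \frac{- \frac{99}{19} + B}{1851 + B}$ ($Q{\left(B \right)} = \frac{B - \frac{99}{19}}{B + 1851} = \frac{B - \frac{99}{19}}{1851 + B} = \frac{- \frac{99}{19} + B}{1851 + B}$)
$\frac{Q{\left(T{\left(-1,-17 \right)} \right)}}{-3371673} = \frac{\frac{1}{1851 - -17} \left(- \frac{99}{19} - -17\right)}{-3371673} = \frac{- \frac{99}{19} + 17}{1851 + 17} \left(- \frac{1}{3371673}\right) = \frac{1}{1868} \cdot \frac{224}{19} \left(- \frac{1}{3371673}\right) = \frac{56}{8873} \left(- \frac{1}{3371673}\right) = - \frac{56}{29916854529}$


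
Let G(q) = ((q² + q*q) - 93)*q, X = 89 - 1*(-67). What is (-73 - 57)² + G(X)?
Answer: 7595224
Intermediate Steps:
X = 156 (X = 89 + 67 = 156)
G(q) = q*(-93 + 2*q²) (G(q) = ((q² + q²) - 93)*q = (2*q² - 93)*q = (-93 + 2*q²)*q = q*(-93 + 2*q²))
(-73 - 57)² + G(X) = (-73 - 57)² + 156*(-93 + 2*156²) = (-130)² + 156*(-93 + 2*24336) = 16900 + 156*(-93 + 48672) = 16900 + 156*48579 = 16900 + 7578324 = 7595224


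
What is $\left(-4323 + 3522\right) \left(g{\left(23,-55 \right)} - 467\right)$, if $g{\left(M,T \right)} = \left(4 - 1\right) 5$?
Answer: $362052$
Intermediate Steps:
$g{\left(M,T \right)} = 15$ ($g{\left(M,T \right)} = 3 \cdot 5 = 15$)
$\left(-4323 + 3522\right) \left(g{\left(23,-55 \right)} - 467\right) = \left(-4323 + 3522\right) \left(15 - 467\right) = \left(-801\right) \left(-452\right) = 362052$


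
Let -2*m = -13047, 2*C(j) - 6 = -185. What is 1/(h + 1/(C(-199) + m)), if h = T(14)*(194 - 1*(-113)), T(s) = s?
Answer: 6434/27653333 ≈ 0.00023267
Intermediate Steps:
C(j) = -179/2 (C(j) = 3 + (1/2)*(-185) = 3 - 185/2 = -179/2)
m = 13047/2 (m = -1/2*(-13047) = 13047/2 ≈ 6523.5)
h = 4298 (h = 14*(194 - 1*(-113)) = 14*(194 + 113) = 14*307 = 4298)
1/(h + 1/(C(-199) + m)) = 1/(4298 + 1/(-179/2 + 13047/2)) = 1/(4298 + 1/6434) = 1/(27653333/6434) = 6434/27653333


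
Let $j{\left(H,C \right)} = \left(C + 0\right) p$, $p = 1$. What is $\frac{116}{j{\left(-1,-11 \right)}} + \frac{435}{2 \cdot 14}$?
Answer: $\frac{1537}{308} \approx 4.9903$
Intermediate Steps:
$j{\left(H,C \right)} = C$ ($j{\left(H,C \right)} = \left(C + 0\right) 1 = C 1 = C$)
$\frac{116}{j{\left(-1,-11 \right)}} + \frac{435}{2 \cdot 14} = \frac{116}{-11} + \frac{435}{2 \cdot 14} = 116 \left(- \frac{1}{11}\right) + \frac{435}{28} = - \frac{116}{11} + 435 \cdot \frac{1}{28} = - \frac{116}{11} + \frac{435}{28} = \frac{1537}{308}$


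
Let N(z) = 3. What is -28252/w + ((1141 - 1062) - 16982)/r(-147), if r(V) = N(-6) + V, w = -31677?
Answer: 179834873/1520496 ≈ 118.27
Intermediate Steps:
r(V) = 3 + V
-28252/w + ((1141 - 1062) - 16982)/r(-147) = -28252/(-31677) + ((1141 - 1062) - 16982)/(3 - 147) = -28252*(-1/31677) + (79 - 16982)/(-144) = 28252/31677 - 16903*(-1/144) = 28252/31677 + 16903/144 = 179834873/1520496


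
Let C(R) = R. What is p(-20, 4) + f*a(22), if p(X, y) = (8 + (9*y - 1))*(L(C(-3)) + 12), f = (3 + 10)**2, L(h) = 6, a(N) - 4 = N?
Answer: 5168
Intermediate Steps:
a(N) = 4 + N
f = 169 (f = 13**2 = 169)
p(X, y) = 126 + 162*y (p(X, y) = (8 + (9*y - 1))*(6 + 12) = (8 + (-1 + 9*y))*18 = (7 + 9*y)*18 = 126 + 162*y)
p(-20, 4) + f*a(22) = (126 + 162*4) + 169*(4 + 22) = (126 + 648) + 169*26 = 774 + 4394 = 5168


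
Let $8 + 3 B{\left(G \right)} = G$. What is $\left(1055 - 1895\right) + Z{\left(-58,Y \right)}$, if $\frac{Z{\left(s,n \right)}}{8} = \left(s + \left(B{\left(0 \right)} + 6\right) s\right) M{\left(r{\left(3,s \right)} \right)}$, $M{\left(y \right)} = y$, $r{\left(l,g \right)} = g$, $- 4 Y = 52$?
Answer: $\frac{347336}{3} \approx 1.1578 \cdot 10^{5}$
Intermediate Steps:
$Y = -13$ ($Y = \left(- \frac{1}{4}\right) 52 = -13$)
$B{\left(G \right)} = - \frac{8}{3} + \frac{G}{3}$
$Z{\left(s,n \right)} = \frac{104 s^{2}}{3}$ ($Z{\left(s,n \right)} = 8 \left(s + \left(\left(- \frac{8}{3} + \frac{1}{3} \cdot 0\right) + 6\right) s\right) s = 8 \left(s + \left(\left(- \frac{8}{3} + 0\right) + 6\right) s\right) s = 8 \left(s + \left(- \frac{8}{3} + 6\right) s\right) s = 8 \left(s + \frac{10 s}{3}\right) s = 8 \frac{13 s}{3} s = 8 \frac{13 s^{2}}{3} = \frac{104 s^{2}}{3}$)
$\left(1055 - 1895\right) + Z{\left(-58,Y \right)} = \left(1055 - 1895\right) + \frac{104 \left(-58\right)^{2}}{3} = -840 + \frac{104}{3} \cdot 3364 = -840 + \frac{349856}{3} = \frac{347336}{3}$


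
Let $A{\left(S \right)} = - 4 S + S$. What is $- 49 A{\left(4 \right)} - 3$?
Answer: $585$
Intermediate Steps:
$A{\left(S \right)} = - 3 S$
$- 49 A{\left(4 \right)} - 3 = - 49 \left(\left(-3\right) 4\right) - 3 = \left(-49\right) \left(-12\right) - 3 = 588 - 3 = 585$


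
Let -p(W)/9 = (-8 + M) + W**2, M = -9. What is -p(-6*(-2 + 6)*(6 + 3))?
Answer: 419751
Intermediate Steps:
p(W) = 153 - 9*W**2 (p(W) = -9*((-8 - 9) + W**2) = -9*(-17 + W**2) = 153 - 9*W**2)
-p(-6*(-2 + 6)*(6 + 3)) = -(153 - 9*36*(-2 + 6)**2*(6 + 3)**2) = -(153 - 9*(-24*9)**2) = -(153 - 9*(-6*36)**2) = -(153 - 9*(-216)**2) = -(153 - 9*46656) = -(153 - 419904) = -1*(-419751) = 419751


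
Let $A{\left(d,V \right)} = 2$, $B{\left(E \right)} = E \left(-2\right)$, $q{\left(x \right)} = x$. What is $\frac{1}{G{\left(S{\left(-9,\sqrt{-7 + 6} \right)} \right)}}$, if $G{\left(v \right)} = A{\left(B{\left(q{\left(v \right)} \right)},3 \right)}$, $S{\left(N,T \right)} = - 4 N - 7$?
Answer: $\frac{1}{2} \approx 0.5$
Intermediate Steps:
$B{\left(E \right)} = - 2 E$
$S{\left(N,T \right)} = -7 - 4 N$
$G{\left(v \right)} = 2$
$\frac{1}{G{\left(S{\left(-9,\sqrt{-7 + 6} \right)} \right)}} = \frac{1}{2}$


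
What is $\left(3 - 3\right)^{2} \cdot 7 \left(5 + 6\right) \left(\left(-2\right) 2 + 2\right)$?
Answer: $0$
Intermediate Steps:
$\left(3 - 3\right)^{2} \cdot 7 \left(5 + 6\right) \left(\left(-2\right) 2 + 2\right) = 0^{2} \cdot 7 \cdot 11 \left(-4 + 2\right) = 0 \cdot 7 \cdot 11 \left(-2\right) = 0 \left(-22\right) = 0$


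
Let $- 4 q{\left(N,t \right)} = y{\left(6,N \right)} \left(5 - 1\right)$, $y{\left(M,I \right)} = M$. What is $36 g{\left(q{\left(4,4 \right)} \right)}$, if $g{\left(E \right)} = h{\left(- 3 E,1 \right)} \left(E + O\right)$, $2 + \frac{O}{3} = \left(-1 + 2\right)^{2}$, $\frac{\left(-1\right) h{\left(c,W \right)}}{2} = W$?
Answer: $648$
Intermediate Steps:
$q{\left(N,t \right)} = -6$ ($q{\left(N,t \right)} = - \frac{6 \left(5 - 1\right)}{4} = - \frac{6 \cdot 4}{4} = \left(- \frac{1}{4}\right) 24 = -6$)
$h{\left(c,W \right)} = - 2 W$
$O = -3$ ($O = -6 + 3 \left(-1 + 2\right)^{2} = -6 + 3 \cdot 1^{2} = -6 + 3 \cdot 1 = -6 + 3 = -3$)
$g{\left(E \right)} = 6 - 2 E$ ($g{\left(E \right)} = \left(-2\right) 1 \left(E - 3\right) = - 2 \left(-3 + E\right) = 6 - 2 E$)
$36 g{\left(q{\left(4,4 \right)} \right)} = 36 \left(6 - -12\right) = 36 \left(6 + 12\right) = 36 \cdot 18 = 648$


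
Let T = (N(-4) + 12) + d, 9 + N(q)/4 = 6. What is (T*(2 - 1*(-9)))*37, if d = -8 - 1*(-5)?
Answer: -1221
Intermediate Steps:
N(q) = -12 (N(q) = -36 + 4*6 = -36 + 24 = -12)
d = -3 (d = -8 + 5 = -3)
T = -3 (T = (-12 + 12) - 3 = 0 - 3 = -3)
(T*(2 - 1*(-9)))*37 = -3*(2 - 1*(-9))*37 = -3*(2 + 9)*37 = -3*11*37 = -33*37 = -1221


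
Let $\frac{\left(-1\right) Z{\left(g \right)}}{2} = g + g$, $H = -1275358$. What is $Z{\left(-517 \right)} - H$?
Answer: $1277426$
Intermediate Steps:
$Z{\left(g \right)} = - 4 g$ ($Z{\left(g \right)} = - 2 \left(g + g\right) = - 2 \cdot 2 g = - 4 g$)
$Z{\left(-517 \right)} - H = \left(-4\right) \left(-517\right) - -1275358 = 2068 + 1275358 = 1277426$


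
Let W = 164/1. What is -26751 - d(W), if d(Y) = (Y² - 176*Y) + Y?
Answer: -24947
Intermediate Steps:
W = 164 (W = 164*1 = 164)
d(Y) = Y² - 175*Y
-26751 - d(W) = -26751 - 164*(-175 + 164) = -26751 - 164*(-11) = -26751 - 1*(-1804) = -26751 + 1804 = -24947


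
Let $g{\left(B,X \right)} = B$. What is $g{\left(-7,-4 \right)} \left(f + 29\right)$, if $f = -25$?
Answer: $-28$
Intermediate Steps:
$g{\left(-7,-4 \right)} \left(f + 29\right) = - 7 \left(-25 + 29\right) = \left(-7\right) 4 = -28$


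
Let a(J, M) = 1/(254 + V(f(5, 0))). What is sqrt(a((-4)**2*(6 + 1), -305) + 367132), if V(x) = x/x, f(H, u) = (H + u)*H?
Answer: sqrt(23872758555)/255 ≈ 605.91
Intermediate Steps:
f(H, u) = H*(H + u)
V(x) = 1
a(J, M) = 1/255 (a(J, M) = 1/(254 + 1) = 1/255)
sqrt(a((-4)**2*(6 + 1), -305) + 367132) = sqrt(1/255 + 367132) = sqrt(93618661/255) = sqrt(23872758555)/255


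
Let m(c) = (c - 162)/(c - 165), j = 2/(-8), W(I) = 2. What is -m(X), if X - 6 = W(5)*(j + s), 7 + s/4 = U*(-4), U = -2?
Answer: -99/101 ≈ -0.98020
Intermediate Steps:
j = -¼ (j = 2*(-⅛) = -¼ ≈ -0.25000)
s = 4 (s = -28 + 4*(-2*(-4)) = -28 + 4*8 = -28 + 32 = 4)
X = 27/2 (X = 6 + 2*(-¼ + 4) = 6 + 2*(15/4) = 6 + 15/2 = 27/2 ≈ 13.500)
m(c) = (-162 + c)/(-165 + c)
-m(X) = -(-162 + 27/2)/(-165 + 27/2) = -(-297)/((-303/2)*2) = -(-2)*(-297)/(303*2) = -1*99/101 = -99/101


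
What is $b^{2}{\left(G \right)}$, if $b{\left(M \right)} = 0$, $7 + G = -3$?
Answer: $0$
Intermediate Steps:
$G = -10$ ($G = -7 - 3 = -10$)
$b^{2}{\left(G \right)} = 0^{2} = 0$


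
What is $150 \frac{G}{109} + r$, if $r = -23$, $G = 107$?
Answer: $\frac{13543}{109} \approx 124.25$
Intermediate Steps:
$150 \frac{G}{109} + r = 150 \cdot \frac{107}{109} - 23 = \frac{16050}{109} - 23 = \frac{13543}{109}$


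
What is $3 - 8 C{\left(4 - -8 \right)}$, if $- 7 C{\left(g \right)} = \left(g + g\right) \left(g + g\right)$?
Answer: $\frac{4629}{7} \approx 661.29$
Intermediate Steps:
$C{\left(g \right)} = - \frac{4 g^{2}}{7}$ ($C{\left(g \right)} = - \frac{\left(g + g\right) \left(g + g\right)}{7} = - \frac{2 g 2 g}{7} = - \frac{4 g^{2}}{7}$)
$3 - 8 C{\left(4 - -8 \right)} = 3 - 8 \left(- \frac{4 \left(4 - -8\right)^{2}}{7}\right) = 3 - 8 \left(- \frac{4 \left(4 + 8\right)^{2}}{7}\right) = 3 - 8 \left(- \frac{4 \cdot 12^{2}}{7}\right) = 3 - 8 \left(\left(- \frac{4}{7}\right) 144\right) = 3 - - \frac{4608}{7} = 3 + \frac{4608}{7} = \frac{4629}{7}$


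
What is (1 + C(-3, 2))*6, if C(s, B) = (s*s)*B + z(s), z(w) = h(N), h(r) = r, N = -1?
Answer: 108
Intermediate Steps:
z(w) = -1
C(s, B) = -1 + B*s² (C(s, B) = (s*s)*B - 1 = s²*B - 1 = B*s² - 1 = -1 + B*s²)
(1 + C(-3, 2))*6 = (1 + (-1 + 2*(-3)²))*6 = (1 + (-1 + 2*9))*6 = (1 + (-1 + 18))*6 = (1 + 17)*6 = 18*6 = 108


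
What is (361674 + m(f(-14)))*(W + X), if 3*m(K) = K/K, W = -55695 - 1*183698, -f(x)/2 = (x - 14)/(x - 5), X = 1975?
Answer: -257603990614/3 ≈ -8.5868e+10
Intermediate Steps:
f(x) = -2*(-14 + x)/(-5 + x) (f(x) = -2*(x - 14)/(x - 5) = -2*(-14 + x)/(-5 + x))
W = -239393 (W = -55695 - 183698 = -239393)
m(K) = 1/3 (m(K) = (K/K)/3 = (1/3)*1 = 1/3)
(361674 + m(f(-14)))*(W + X) = (361674 + 1/3)*(-239393 + 1975) = (1085023/3)*(-237418) = -257603990614/3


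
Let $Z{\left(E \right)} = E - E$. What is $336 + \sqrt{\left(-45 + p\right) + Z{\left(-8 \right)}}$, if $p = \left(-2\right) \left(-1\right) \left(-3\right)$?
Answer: $336 + i \sqrt{51} \approx 336.0 + 7.1414 i$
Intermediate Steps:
$Z{\left(E \right)} = 0$
$p = -6$ ($p = 2 \left(-3\right) = -6$)
$336 + \sqrt{\left(-45 + p\right) + Z{\left(-8 \right)}} = 336 + \sqrt{\left(-45 - 6\right) + 0} = 336 + \sqrt{-51 + 0} = 336 + \sqrt{-51} = 336 + i \sqrt{51}$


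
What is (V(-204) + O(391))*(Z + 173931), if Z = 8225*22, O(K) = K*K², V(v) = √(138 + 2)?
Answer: 21213533804951 + 709762*√35 ≈ 2.1214e+13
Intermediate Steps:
V(v) = 2*√35 (V(v) = √140 = 2*√35)
O(K) = K³
Z = 180950
(V(-204) + O(391))*(Z + 173931) = (2*√35 + 391³)*(180950 + 173931) = (2*√35 + 59776471)*354881 = (59776471 + 2*√35)*354881 = 21213533804951 + 709762*√35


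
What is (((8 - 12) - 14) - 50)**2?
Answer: 4624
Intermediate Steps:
(((8 - 12) - 14) - 50)**2 = ((-4 - 14) - 50)**2 = (-18 - 50)**2 = (-68)**2 = 4624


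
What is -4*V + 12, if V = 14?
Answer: -44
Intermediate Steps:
-4*V + 12 = -4*14 + 12 = -56 + 12 = -44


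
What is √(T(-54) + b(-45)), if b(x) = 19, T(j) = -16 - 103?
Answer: 10*I ≈ 10.0*I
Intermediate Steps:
T(j) = -119
√(T(-54) + b(-45)) = √(-119 + 19) = √(-100) = 10*I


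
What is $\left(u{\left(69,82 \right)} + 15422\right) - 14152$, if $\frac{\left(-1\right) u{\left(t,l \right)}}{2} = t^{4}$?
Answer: $-45332972$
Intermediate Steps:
$u{\left(t,l \right)} = - 2 t^{4}$
$\left(u{\left(69,82 \right)} + 15422\right) - 14152 = \left(- 2 \cdot 69^{4} + 15422\right) - 14152 = \left(\left(-2\right) 22667121 + 15422\right) - 14152 = \left(-45334242 + 15422\right) - 14152 = -45318820 - 14152 = -45332972$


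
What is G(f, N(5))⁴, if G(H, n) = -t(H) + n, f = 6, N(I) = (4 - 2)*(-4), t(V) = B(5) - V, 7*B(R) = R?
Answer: 130321/2401 ≈ 54.278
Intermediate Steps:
B(R) = R/7
t(V) = 5/7 - V (t(V) = (⅐)*5 - V = 5/7 - V)
N(I) = -8 (N(I) = 2*(-4) = -8)
G(H, n) = -5/7 + H + n (G(H, n) = -(5/7 - H) + n = (-5/7 + H) + n = -5/7 + H + n)
G(f, N(5))⁴ = (-5/7 + 6 - 8)⁴ = (-19/7)⁴ = 130321/2401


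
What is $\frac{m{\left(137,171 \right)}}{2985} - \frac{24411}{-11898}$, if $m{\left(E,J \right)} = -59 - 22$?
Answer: $\frac{7989233}{3946170} \approx 2.0246$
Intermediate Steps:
$m{\left(E,J \right)} = -81$
$\frac{m{\left(137,171 \right)}}{2985} - \frac{24411}{-11898} = - \frac{81}{2985} - \frac{24411}{-11898} = \left(-81\right) \frac{1}{2985} - - \frac{8137}{3966} = - \frac{27}{995} + \frac{8137}{3966} = \frac{7989233}{3946170}$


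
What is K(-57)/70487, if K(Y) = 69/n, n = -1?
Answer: -69/70487 ≈ -0.00097890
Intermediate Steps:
K(Y) = -69 (K(Y) = 69/(-1) = 69*(-1) = -69)
K(-57)/70487 = -69/70487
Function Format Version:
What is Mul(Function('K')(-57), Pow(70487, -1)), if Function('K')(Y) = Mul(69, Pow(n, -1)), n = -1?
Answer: Rational(-69, 70487) ≈ -0.00097890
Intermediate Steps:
Function('K')(Y) = -69 (Function('K')(Y) = Mul(69, Pow(-1, -1)) = Mul(69, -1) = -69)
Mul(Function('K')(-57), Pow(70487, -1)) = Mul(-69, Pow(70487, -1)) = Mul(-69, Rational(1, 70487)) = Rational(-69, 70487)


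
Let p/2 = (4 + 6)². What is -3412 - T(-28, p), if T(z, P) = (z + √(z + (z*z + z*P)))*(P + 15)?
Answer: 2608 - 430*I*√1211 ≈ 2608.0 - 14964.0*I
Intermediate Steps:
p = 200 (p = 2*(4 + 6)² = 2*10² = 2*100 = 200)
T(z, P) = (15 + P)*(z + √(z + z² + P*z)) (T(z, P) = (z + √(z + (z² + P*z)))*(15 + P) = (z + √(z + z² + P*z))*(15 + P) = (15 + P)*(z + √(z + z² + P*z)))
-3412 - T(-28, p) = -3412 - (15*(-28) + 15*√(-28*(1 + 200 - 28)) + 200*(-28) + 200*√(-28*(1 + 200 - 28))) = -3412 - (-420 + 15*√(-28*173) - 5600 + 200*√(-28*173)) = -3412 - (-420 + 15*√(-4844) - 5600 + 200*√(-4844)) = -3412 - (-420 + 15*(2*I*√1211) - 5600 + 200*(2*I*√1211)) = -3412 - (-420 + 30*I*√1211 - 5600 + 400*I*√1211) = -3412 - (-6020 + 430*I*√1211) = -3412 + (6020 - 430*I*√1211) = 2608 - 430*I*√1211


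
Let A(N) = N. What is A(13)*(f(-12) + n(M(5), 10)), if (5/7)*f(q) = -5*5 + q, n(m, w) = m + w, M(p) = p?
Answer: -2392/5 ≈ -478.40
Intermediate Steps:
f(q) = -35 + 7*q/5 (f(q) = 7*(-5*5 + q)/5 = 7*(-25 + q)/5 = -35 + 7*q/5)
A(13)*(f(-12) + n(M(5), 10)) = 13*((-35 + (7/5)*(-12)) + (5 + 10)) = 13*((-35 - 84/5) + 15) = 13*(-259/5 + 15) = 13*(-184/5) = -2392/5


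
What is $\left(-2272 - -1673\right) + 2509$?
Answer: $1910$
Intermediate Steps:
$\left(-2272 - -1673\right) + 2509 = \left(-2272 + 1673\right) + 2509 = -599 + 2509 = 1910$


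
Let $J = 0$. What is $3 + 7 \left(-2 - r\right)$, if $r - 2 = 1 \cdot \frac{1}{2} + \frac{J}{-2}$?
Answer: $- \frac{57}{2} \approx -28.5$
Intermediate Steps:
$r = \frac{5}{2}$ ($r = 2 + \left(1 \cdot \frac{1}{2} + \frac{0}{-2}\right) = 2 + \left(1 \cdot \frac{1}{2} + 0 \left(- \frac{1}{2}\right)\right) = 2 + \left(\frac{1}{2} + 0\right) = 2 + \frac{1}{2} = \frac{5}{2} \approx 2.5$)
$3 + 7 \left(-2 - r\right) = 3 + 7 \left(-2 - \frac{5}{2}\right) = 3 + 7 \left(- \frac{9}{2}\right) = 3 - \frac{63}{2} = - \frac{57}{2}$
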